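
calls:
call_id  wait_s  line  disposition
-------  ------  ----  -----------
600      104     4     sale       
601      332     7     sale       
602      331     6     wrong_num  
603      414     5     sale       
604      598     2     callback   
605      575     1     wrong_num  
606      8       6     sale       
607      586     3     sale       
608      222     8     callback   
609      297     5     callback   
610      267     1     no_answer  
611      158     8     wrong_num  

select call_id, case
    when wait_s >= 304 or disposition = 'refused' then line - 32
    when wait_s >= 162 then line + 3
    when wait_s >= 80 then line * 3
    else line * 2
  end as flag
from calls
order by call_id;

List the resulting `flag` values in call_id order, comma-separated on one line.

12, -25, -26, -27, -30, -31, 12, -29, 11, 8, 4, 24

call_id=600: wait_s >= 80 → 12
call_id=601: wait_s >= 304 or disposition = 'refused' → -25
call_id=602: wait_s >= 304 or disposition = 'refused' → -26
call_id=603: wait_s >= 304 or disposition = 'refused' → -27
call_id=604: wait_s >= 304 or disposition = 'refused' → -30
call_id=605: wait_s >= 304 or disposition = 'refused' → -31
call_id=606: ELSE → 12
call_id=607: wait_s >= 304 or disposition = 'refused' → -29
call_id=608: wait_s >= 162 → 11
call_id=609: wait_s >= 162 → 8
call_id=610: wait_s >= 162 → 4
call_id=611: wait_s >= 80 → 24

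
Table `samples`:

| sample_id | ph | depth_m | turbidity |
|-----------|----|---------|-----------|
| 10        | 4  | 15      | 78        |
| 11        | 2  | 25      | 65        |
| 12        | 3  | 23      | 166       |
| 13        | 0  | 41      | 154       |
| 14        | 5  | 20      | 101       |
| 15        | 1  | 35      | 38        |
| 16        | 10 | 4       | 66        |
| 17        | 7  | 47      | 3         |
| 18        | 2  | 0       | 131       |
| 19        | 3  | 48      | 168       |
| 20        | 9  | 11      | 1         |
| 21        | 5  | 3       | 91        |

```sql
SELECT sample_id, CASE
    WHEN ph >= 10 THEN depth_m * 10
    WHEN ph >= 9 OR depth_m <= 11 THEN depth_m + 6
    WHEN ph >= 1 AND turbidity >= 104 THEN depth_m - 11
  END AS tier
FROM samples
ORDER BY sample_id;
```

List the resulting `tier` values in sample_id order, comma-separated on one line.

sample_id=10: (no match → NULL) → NULL
sample_id=11: (no match → NULL) → NULL
sample_id=12: ph >= 1 AND turbidity >= 104 → 12
sample_id=13: (no match → NULL) → NULL
sample_id=14: (no match → NULL) → NULL
sample_id=15: (no match → NULL) → NULL
sample_id=16: ph >= 10 → 40
sample_id=17: (no match → NULL) → NULL
sample_id=18: ph >= 9 OR depth_m <= 11 → 6
sample_id=19: ph >= 1 AND turbidity >= 104 → 37
sample_id=20: ph >= 9 OR depth_m <= 11 → 17
sample_id=21: ph >= 9 OR depth_m <= 11 → 9

NULL, NULL, 12, NULL, NULL, NULL, 40, NULL, 6, 37, 17, 9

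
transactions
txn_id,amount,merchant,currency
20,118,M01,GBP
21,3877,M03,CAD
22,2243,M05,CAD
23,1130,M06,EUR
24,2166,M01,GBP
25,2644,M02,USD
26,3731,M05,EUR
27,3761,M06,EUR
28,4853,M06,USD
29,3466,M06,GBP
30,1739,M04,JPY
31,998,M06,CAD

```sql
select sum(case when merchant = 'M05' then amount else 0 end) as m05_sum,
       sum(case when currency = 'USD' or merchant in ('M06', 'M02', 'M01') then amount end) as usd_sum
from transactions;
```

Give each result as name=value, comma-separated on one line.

m05_sum=5974, usd_sum=19136

[m05_sum: merchant = 'M05']
txn_id=20: ✗
txn_id=21: ✗
txn_id=22: ✓ → 2243
txn_id=23: ✗
txn_id=24: ✗
txn_id=25: ✗
txn_id=26: ✓ → 3731
txn_id=27: ✗
txn_id=28: ✗
txn_id=29: ✗
txn_id=30: ✗
txn_id=31: ✗
m05_sum = 2243 + 3731 = 5974
—
[usd_sum: currency = 'USD' or merchant in ('M06', 'M02', 'M01')]
txn_id=20: ✓ → 118
txn_id=21: ✗
txn_id=22: ✗
txn_id=23: ✓ → 1130
txn_id=24: ✓ → 2166
txn_id=25: ✓ → 2644
txn_id=26: ✗
txn_id=27: ✓ → 3761
txn_id=28: ✓ → 4853
txn_id=29: ✓ → 3466
txn_id=30: ✗
txn_id=31: ✓ → 998
usd_sum = 118 + 1130 + 2166 + 2644 + 3761 + 4853 + 3466 + 998 = 19136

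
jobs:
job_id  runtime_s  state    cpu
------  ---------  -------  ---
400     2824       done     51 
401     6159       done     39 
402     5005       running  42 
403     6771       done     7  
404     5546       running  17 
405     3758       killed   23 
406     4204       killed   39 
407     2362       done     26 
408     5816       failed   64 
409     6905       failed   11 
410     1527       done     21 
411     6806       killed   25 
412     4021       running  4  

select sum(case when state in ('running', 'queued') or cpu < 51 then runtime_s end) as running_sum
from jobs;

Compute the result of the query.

job_id=400: ✗
job_id=401: ✓ → 6159
job_id=402: ✓ → 5005
job_id=403: ✓ → 6771
job_id=404: ✓ → 5546
job_id=405: ✓ → 3758
job_id=406: ✓ → 4204
job_id=407: ✓ → 2362
job_id=408: ✗
job_id=409: ✓ → 6905
job_id=410: ✓ → 1527
job_id=411: ✓ → 6806
job_id=412: ✓ → 4021
running_sum = 6159 + 5005 + 6771 + 5546 + 3758 + 4204 + 2362 + 6905 + 1527 + 6806 + 4021 = 53064

53064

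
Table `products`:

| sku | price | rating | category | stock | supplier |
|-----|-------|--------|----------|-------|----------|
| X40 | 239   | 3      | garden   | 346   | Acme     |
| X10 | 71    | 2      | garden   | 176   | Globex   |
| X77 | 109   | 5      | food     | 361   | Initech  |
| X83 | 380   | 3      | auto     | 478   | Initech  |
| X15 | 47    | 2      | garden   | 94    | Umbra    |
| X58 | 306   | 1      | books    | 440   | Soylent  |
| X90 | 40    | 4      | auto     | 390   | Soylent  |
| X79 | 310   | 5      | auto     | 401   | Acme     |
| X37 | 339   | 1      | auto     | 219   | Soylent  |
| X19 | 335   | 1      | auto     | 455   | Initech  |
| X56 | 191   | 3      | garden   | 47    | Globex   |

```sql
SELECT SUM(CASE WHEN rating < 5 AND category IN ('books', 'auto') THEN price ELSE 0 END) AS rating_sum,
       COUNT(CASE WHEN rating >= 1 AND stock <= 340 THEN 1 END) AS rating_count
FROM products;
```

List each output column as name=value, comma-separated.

rating_sum=1400, rating_count=4

[rating_sum: rating < 5 AND category IN ('books', 'auto')]
sku=X40: ✗
sku=X10: ✗
sku=X77: ✗
sku=X83: ✓ → 380
sku=X15: ✗
sku=X58: ✓ → 306
sku=X90: ✓ → 40
sku=X79: ✗
sku=X37: ✓ → 339
sku=X19: ✓ → 335
sku=X56: ✗
rating_sum = 380 + 306 + 40 + 339 + 335 = 1400
—
[rating_count: rating >= 1 AND stock <= 340]
sku=X40: ✗
sku=X10: ✓ → 1
sku=X77: ✗
sku=X83: ✗
sku=X15: ✓ → 1
sku=X58: ✗
sku=X90: ✗
sku=X79: ✗
sku=X37: ✓ → 1
sku=X19: ✗
sku=X56: ✓ → 1
rating_count = COUNT(1, 1, 1, 1) = 4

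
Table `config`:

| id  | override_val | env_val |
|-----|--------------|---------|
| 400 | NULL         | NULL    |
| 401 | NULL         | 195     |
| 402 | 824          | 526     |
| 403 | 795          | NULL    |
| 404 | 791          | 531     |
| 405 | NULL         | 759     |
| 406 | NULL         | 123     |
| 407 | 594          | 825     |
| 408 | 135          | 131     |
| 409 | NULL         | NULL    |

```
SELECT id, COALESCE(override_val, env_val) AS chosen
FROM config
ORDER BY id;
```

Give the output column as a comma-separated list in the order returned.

NULL, 195, 824, 795, 791, 759, 123, 594, 135, NULL

id=400: override_val=NULL, env_val=NULL (all NULL) → NULL
id=401: override_val=NULL, env_val=195 → 195
id=402: override_val=824 → 824
id=403: override_val=795 → 795
id=404: override_val=791 → 791
id=405: override_val=NULL, env_val=759 → 759
id=406: override_val=NULL, env_val=123 → 123
id=407: override_val=594 → 594
id=408: override_val=135 → 135
id=409: override_val=NULL, env_val=NULL (all NULL) → NULL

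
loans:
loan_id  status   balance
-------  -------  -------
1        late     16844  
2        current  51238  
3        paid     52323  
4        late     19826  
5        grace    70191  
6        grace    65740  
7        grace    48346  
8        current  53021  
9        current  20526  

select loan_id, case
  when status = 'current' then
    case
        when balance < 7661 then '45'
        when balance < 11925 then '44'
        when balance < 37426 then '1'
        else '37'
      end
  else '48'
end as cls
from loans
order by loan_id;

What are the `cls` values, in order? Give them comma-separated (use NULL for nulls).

48, 37, 48, 48, 48, 48, 48, 37, 1

loan_id=1: status='late' → outer ELSE → 48
loan_id=2: status='current' → inner[ELSE] → 37
loan_id=3: status='paid' → outer ELSE → 48
loan_id=4: status='late' → outer ELSE → 48
loan_id=5: status='grace' → outer ELSE → 48
loan_id=6: status='grace' → outer ELSE → 48
loan_id=7: status='grace' → outer ELSE → 48
loan_id=8: status='current' → inner[ELSE] → 37
loan_id=9: status='current' → inner[balance < 37426] → 1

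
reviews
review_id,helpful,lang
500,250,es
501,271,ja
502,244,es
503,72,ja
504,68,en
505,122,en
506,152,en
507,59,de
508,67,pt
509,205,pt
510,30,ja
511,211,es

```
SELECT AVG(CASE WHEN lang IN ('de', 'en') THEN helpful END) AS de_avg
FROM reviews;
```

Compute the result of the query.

100.25

review_id=500: ✗
review_id=501: ✗
review_id=502: ✗
review_id=503: ✗
review_id=504: ✓ → 68
review_id=505: ✓ → 122
review_id=506: ✓ → 152
review_id=507: ✓ → 59
review_id=508: ✗
review_id=509: ✗
review_id=510: ✗
review_id=511: ✗
de_avg = (68 + 122 + 152 + 59) / 4 = 100.25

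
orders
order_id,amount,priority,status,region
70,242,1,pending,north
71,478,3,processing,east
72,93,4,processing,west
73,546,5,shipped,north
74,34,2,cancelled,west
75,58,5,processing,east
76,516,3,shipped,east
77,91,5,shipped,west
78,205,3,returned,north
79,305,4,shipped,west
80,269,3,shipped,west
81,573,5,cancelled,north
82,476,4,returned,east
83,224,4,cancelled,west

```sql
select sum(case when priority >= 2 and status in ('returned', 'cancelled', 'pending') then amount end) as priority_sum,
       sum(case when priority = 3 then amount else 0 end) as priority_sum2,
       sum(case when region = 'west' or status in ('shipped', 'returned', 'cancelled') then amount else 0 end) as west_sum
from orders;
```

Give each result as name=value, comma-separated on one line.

[priority_sum: priority >= 2 and status in ('returned', 'cancelled', 'pending')]
order_id=70: ✗
order_id=71: ✗
order_id=72: ✗
order_id=73: ✗
order_id=74: ✓ → 34
order_id=75: ✗
order_id=76: ✗
order_id=77: ✗
order_id=78: ✓ → 205
order_id=79: ✗
order_id=80: ✗
order_id=81: ✓ → 573
order_id=82: ✓ → 476
order_id=83: ✓ → 224
priority_sum = 34 + 205 + 573 + 476 + 224 = 1512
—
[priority_sum2: priority = 3]
order_id=70: ✗
order_id=71: ✓ → 478
order_id=72: ✗
order_id=73: ✗
order_id=74: ✗
order_id=75: ✗
order_id=76: ✓ → 516
order_id=77: ✗
order_id=78: ✓ → 205
order_id=79: ✗
order_id=80: ✓ → 269
order_id=81: ✗
order_id=82: ✗
order_id=83: ✗
priority_sum2 = 478 + 516 + 205 + 269 = 1468
—
[west_sum: region = 'west' or status in ('shipped', 'returned', 'cancelled')]
order_id=70: ✗
order_id=71: ✗
order_id=72: ✓ → 93
order_id=73: ✓ → 546
order_id=74: ✓ → 34
order_id=75: ✗
order_id=76: ✓ → 516
order_id=77: ✓ → 91
order_id=78: ✓ → 205
order_id=79: ✓ → 305
order_id=80: ✓ → 269
order_id=81: ✓ → 573
order_id=82: ✓ → 476
order_id=83: ✓ → 224
west_sum = 93 + 546 + 34 + 516 + 91 + 205 + 305 + 269 + 573 + 476 + 224 = 3332

priority_sum=1512, priority_sum2=1468, west_sum=3332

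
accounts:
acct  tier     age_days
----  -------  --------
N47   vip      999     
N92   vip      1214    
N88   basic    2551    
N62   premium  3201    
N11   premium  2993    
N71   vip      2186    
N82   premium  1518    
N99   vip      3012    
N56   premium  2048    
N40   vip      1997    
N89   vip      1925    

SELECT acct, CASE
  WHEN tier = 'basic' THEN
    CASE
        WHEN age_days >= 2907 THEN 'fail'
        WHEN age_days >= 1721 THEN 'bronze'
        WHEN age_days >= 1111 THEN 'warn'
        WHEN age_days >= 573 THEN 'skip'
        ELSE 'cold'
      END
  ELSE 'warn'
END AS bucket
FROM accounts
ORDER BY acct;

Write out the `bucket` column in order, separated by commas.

warn, warn, warn, warn, warn, warn, warn, bronze, warn, warn, warn

acct=N11: tier='premium' → outer ELSE → warn
acct=N40: tier='vip' → outer ELSE → warn
acct=N47: tier='vip' → outer ELSE → warn
acct=N56: tier='premium' → outer ELSE → warn
acct=N62: tier='premium' → outer ELSE → warn
acct=N71: tier='vip' → outer ELSE → warn
acct=N82: tier='premium' → outer ELSE → warn
acct=N88: tier='basic' → inner[age_days >= 1721] → bronze
acct=N89: tier='vip' → outer ELSE → warn
acct=N92: tier='vip' → outer ELSE → warn
acct=N99: tier='vip' → outer ELSE → warn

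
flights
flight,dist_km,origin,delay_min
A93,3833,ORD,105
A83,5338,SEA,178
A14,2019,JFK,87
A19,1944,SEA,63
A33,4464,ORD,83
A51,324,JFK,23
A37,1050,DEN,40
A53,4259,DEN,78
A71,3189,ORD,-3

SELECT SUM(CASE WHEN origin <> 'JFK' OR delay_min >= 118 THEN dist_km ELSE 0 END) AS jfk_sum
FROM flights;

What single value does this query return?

flight=A93: ✓ → 3833
flight=A83: ✓ → 5338
flight=A14: ✗
flight=A19: ✓ → 1944
flight=A33: ✓ → 4464
flight=A51: ✗
flight=A37: ✓ → 1050
flight=A53: ✓ → 4259
flight=A71: ✓ → 3189
jfk_sum = 3833 + 5338 + 1944 + 4464 + 1050 + 4259 + 3189 = 24077

24077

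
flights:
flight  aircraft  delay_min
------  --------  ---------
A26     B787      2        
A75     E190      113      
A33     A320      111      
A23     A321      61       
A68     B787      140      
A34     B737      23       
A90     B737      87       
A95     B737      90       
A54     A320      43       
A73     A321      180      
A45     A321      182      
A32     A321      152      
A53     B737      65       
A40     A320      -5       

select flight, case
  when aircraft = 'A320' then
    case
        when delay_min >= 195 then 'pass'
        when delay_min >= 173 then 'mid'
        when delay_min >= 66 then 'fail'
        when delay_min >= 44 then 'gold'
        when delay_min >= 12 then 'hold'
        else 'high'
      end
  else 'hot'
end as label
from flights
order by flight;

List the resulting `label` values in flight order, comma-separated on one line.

flight=A23: aircraft='A321' → outer ELSE → hot
flight=A26: aircraft='B787' → outer ELSE → hot
flight=A32: aircraft='A321' → outer ELSE → hot
flight=A33: aircraft='A320' → inner[delay_min >= 66] → fail
flight=A34: aircraft='B737' → outer ELSE → hot
flight=A40: aircraft='A320' → inner[ELSE] → high
flight=A45: aircraft='A321' → outer ELSE → hot
flight=A53: aircraft='B737' → outer ELSE → hot
flight=A54: aircraft='A320' → inner[delay_min >= 12] → hold
flight=A68: aircraft='B787' → outer ELSE → hot
flight=A73: aircraft='A321' → outer ELSE → hot
flight=A75: aircraft='E190' → outer ELSE → hot
flight=A90: aircraft='B737' → outer ELSE → hot
flight=A95: aircraft='B737' → outer ELSE → hot

hot, hot, hot, fail, hot, high, hot, hot, hold, hot, hot, hot, hot, hot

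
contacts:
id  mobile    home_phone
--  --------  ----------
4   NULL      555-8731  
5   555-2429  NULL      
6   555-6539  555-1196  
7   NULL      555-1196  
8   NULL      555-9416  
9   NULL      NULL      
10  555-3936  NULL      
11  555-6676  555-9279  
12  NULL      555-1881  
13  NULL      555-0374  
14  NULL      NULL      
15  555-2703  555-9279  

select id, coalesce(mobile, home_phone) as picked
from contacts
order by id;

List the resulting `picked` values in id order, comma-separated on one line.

id=4: mobile=NULL, home_phone=555-8731 → 555-8731
id=5: mobile=555-2429 → 555-2429
id=6: mobile=555-6539 → 555-6539
id=7: mobile=NULL, home_phone=555-1196 → 555-1196
id=8: mobile=NULL, home_phone=555-9416 → 555-9416
id=9: mobile=NULL, home_phone=NULL (all NULL) → NULL
id=10: mobile=555-3936 → 555-3936
id=11: mobile=555-6676 → 555-6676
id=12: mobile=NULL, home_phone=555-1881 → 555-1881
id=13: mobile=NULL, home_phone=555-0374 → 555-0374
id=14: mobile=NULL, home_phone=NULL (all NULL) → NULL
id=15: mobile=555-2703 → 555-2703

555-8731, 555-2429, 555-6539, 555-1196, 555-9416, NULL, 555-3936, 555-6676, 555-1881, 555-0374, NULL, 555-2703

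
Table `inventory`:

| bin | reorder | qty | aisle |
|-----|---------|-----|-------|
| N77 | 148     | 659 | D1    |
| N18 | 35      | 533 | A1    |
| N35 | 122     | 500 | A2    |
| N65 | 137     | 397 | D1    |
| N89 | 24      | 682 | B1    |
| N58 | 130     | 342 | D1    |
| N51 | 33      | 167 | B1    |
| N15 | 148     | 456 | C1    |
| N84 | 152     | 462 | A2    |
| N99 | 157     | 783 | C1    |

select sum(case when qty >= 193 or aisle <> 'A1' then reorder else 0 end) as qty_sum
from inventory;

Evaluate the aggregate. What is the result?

bin=N77: ✓ → 148
bin=N18: ✓ → 35
bin=N35: ✓ → 122
bin=N65: ✓ → 137
bin=N89: ✓ → 24
bin=N58: ✓ → 130
bin=N51: ✓ → 33
bin=N15: ✓ → 148
bin=N84: ✓ → 152
bin=N99: ✓ → 157
qty_sum = 148 + 35 + 122 + 137 + 24 + 130 + 33 + 148 + 152 + 157 = 1086

1086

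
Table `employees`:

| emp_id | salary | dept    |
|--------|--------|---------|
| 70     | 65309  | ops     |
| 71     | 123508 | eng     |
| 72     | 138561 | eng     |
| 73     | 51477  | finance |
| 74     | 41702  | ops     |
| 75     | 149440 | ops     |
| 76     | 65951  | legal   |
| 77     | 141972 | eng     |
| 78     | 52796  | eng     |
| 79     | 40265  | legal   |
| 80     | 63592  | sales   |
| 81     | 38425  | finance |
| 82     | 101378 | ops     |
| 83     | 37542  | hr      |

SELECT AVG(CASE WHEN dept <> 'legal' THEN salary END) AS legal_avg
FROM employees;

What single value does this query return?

emp_id=70: ✓ → 65309
emp_id=71: ✓ → 123508
emp_id=72: ✓ → 138561
emp_id=73: ✓ → 51477
emp_id=74: ✓ → 41702
emp_id=75: ✓ → 149440
emp_id=76: ✗
emp_id=77: ✓ → 141972
emp_id=78: ✓ → 52796
emp_id=79: ✗
emp_id=80: ✓ → 63592
emp_id=81: ✓ → 38425
emp_id=82: ✓ → 101378
emp_id=83: ✓ → 37542
legal_avg = (65309 + 123508 + 138561 + 51477 + 41702 + 149440 + 141972 + 52796 + 63592 + 38425 + 101378 + 37542) / 12 = 83808.5

83808.5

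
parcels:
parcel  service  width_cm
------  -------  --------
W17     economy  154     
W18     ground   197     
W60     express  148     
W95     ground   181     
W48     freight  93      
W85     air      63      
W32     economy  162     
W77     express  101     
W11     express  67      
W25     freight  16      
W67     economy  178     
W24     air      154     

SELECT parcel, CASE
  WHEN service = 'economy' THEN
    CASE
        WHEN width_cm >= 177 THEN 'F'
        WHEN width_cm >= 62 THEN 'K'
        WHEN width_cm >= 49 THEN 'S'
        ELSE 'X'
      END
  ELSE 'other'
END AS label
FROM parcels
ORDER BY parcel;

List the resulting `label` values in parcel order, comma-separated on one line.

other, K, other, other, other, K, other, other, F, other, other, other

parcel=W11: service='express' → outer ELSE → other
parcel=W17: service='economy' → inner[width_cm >= 62] → K
parcel=W18: service='ground' → outer ELSE → other
parcel=W24: service='air' → outer ELSE → other
parcel=W25: service='freight' → outer ELSE → other
parcel=W32: service='economy' → inner[width_cm >= 62] → K
parcel=W48: service='freight' → outer ELSE → other
parcel=W60: service='express' → outer ELSE → other
parcel=W67: service='economy' → inner[width_cm >= 177] → F
parcel=W77: service='express' → outer ELSE → other
parcel=W85: service='air' → outer ELSE → other
parcel=W95: service='ground' → outer ELSE → other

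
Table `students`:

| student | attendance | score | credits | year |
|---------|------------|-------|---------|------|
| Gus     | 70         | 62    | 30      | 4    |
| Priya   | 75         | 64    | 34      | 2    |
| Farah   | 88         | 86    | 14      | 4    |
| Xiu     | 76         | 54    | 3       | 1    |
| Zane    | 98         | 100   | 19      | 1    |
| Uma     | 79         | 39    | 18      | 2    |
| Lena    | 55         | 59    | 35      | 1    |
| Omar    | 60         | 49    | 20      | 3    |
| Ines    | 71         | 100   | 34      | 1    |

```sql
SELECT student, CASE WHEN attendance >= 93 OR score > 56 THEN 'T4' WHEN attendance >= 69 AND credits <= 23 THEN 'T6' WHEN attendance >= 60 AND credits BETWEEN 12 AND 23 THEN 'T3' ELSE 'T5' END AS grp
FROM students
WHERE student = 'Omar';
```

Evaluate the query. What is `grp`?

T3

student = Omar: attendance=60, score=49, credits=20, year=3.
attendance >= 93 OR score > 56 → false
attendance >= 69 AND credits <= 23 → false
attendance >= 60 AND credits BETWEEN 12 AND 23 → true → T3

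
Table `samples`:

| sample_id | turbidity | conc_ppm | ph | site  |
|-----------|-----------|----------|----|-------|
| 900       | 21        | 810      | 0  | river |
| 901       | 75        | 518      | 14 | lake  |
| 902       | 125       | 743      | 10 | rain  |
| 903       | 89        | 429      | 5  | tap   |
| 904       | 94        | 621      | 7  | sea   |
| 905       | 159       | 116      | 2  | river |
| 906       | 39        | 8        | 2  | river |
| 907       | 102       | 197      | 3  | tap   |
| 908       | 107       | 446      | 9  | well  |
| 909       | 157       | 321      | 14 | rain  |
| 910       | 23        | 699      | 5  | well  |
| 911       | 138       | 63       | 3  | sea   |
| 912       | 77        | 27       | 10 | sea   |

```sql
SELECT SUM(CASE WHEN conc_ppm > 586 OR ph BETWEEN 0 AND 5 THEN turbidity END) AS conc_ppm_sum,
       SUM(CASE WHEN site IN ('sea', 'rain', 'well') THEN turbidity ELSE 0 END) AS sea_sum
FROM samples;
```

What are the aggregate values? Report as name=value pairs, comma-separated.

[conc_ppm_sum: conc_ppm > 586 OR ph BETWEEN 0 AND 5]
sample_id=900: ✓ → 21
sample_id=901: ✗
sample_id=902: ✓ → 125
sample_id=903: ✓ → 89
sample_id=904: ✓ → 94
sample_id=905: ✓ → 159
sample_id=906: ✓ → 39
sample_id=907: ✓ → 102
sample_id=908: ✗
sample_id=909: ✗
sample_id=910: ✓ → 23
sample_id=911: ✓ → 138
sample_id=912: ✗
conc_ppm_sum = 21 + 125 + 89 + 94 + 159 + 39 + 102 + 23 + 138 = 790
—
[sea_sum: site IN ('sea', 'rain', 'well')]
sample_id=900: ✗
sample_id=901: ✗
sample_id=902: ✓ → 125
sample_id=903: ✗
sample_id=904: ✓ → 94
sample_id=905: ✗
sample_id=906: ✗
sample_id=907: ✗
sample_id=908: ✓ → 107
sample_id=909: ✓ → 157
sample_id=910: ✓ → 23
sample_id=911: ✓ → 138
sample_id=912: ✓ → 77
sea_sum = 125 + 94 + 107 + 157 + 23 + 138 + 77 = 721

conc_ppm_sum=790, sea_sum=721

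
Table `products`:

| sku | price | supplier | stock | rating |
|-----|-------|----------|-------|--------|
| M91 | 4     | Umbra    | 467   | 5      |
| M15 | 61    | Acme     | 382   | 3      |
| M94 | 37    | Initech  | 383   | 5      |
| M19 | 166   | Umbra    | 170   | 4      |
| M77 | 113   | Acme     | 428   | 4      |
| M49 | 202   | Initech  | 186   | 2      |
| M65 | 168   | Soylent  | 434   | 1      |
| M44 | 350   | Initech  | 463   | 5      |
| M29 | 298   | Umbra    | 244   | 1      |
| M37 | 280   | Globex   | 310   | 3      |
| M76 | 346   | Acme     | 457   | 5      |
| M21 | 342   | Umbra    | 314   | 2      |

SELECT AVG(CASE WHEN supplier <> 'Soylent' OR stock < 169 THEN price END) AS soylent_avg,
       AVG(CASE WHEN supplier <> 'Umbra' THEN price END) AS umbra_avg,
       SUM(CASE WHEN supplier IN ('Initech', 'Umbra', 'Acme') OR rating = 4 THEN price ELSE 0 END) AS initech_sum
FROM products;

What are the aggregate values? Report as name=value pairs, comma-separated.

[soylent_avg: supplier <> 'Soylent' OR stock < 169]
sku=M91: ✓ → 4
sku=M15: ✓ → 61
sku=M94: ✓ → 37
sku=M19: ✓ → 166
sku=M77: ✓ → 113
sku=M49: ✓ → 202
sku=M65: ✗
sku=M44: ✓ → 350
sku=M29: ✓ → 298
sku=M37: ✓ → 280
sku=M76: ✓ → 346
sku=M21: ✓ → 342
soylent_avg = (4 + 61 + 37 + 166 + 113 + 202 + 350 + 298 + 280 + 346 + 342) / 11 = 199.9090909091
—
[umbra_avg: supplier <> 'Umbra']
sku=M91: ✗
sku=M15: ✓ → 61
sku=M94: ✓ → 37
sku=M19: ✗
sku=M77: ✓ → 113
sku=M49: ✓ → 202
sku=M65: ✓ → 168
sku=M44: ✓ → 350
sku=M29: ✗
sku=M37: ✓ → 280
sku=M76: ✓ → 346
sku=M21: ✗
umbra_avg = (61 + 37 + 113 + 202 + 168 + 350 + 280 + 346) / 8 = 194.625
—
[initech_sum: supplier IN ('Initech', 'Umbra', 'Acme') OR rating = 4]
sku=M91: ✓ → 4
sku=M15: ✓ → 61
sku=M94: ✓ → 37
sku=M19: ✓ → 166
sku=M77: ✓ → 113
sku=M49: ✓ → 202
sku=M65: ✗
sku=M44: ✓ → 350
sku=M29: ✓ → 298
sku=M37: ✗
sku=M76: ✓ → 346
sku=M21: ✓ → 342
initech_sum = 4 + 61 + 37 + 166 + 113 + 202 + 350 + 298 + 346 + 342 = 1919

soylent_avg=199.9090909091, umbra_avg=194.625, initech_sum=1919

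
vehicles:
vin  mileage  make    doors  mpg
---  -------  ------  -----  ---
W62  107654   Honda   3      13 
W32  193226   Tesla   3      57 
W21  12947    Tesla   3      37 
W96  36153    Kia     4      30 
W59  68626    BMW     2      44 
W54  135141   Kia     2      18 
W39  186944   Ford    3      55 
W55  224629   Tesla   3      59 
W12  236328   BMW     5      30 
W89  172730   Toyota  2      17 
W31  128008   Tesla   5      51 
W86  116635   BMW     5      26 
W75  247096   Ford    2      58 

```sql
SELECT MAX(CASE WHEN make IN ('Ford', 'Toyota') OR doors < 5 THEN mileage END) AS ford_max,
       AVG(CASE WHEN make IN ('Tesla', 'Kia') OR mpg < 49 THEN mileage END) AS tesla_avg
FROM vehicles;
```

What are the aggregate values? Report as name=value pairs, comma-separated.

[ford_max: make IN ('Ford', 'Toyota') OR doors < 5]
vin=W62: ✓ → 107654
vin=W32: ✓ → 193226
vin=W21: ✓ → 12947
vin=W96: ✓ → 36153
vin=W59: ✓ → 68626
vin=W54: ✓ → 135141
vin=W39: ✓ → 186944
vin=W55: ✓ → 224629
vin=W12: ✗
vin=W89: ✓ → 172730
vin=W31: ✗
vin=W86: ✗
vin=W75: ✓ → 247096
ford_max = MAX(107654, 193226, 12947, 36153, 68626, 135141, 186944, 224629, 172730, 247096) = 247096
—
[tesla_avg: make IN ('Tesla', 'Kia') OR mpg < 49]
vin=W62: ✓ → 107654
vin=W32: ✓ → 193226
vin=W21: ✓ → 12947
vin=W96: ✓ → 36153
vin=W59: ✓ → 68626
vin=W54: ✓ → 135141
vin=W39: ✗
vin=W55: ✓ → 224629
vin=W12: ✓ → 236328
vin=W89: ✓ → 172730
vin=W31: ✓ → 128008
vin=W86: ✓ → 116635
vin=W75: ✗
tesla_avg = (107654 + 193226 + 12947 + 36153 + 68626 + 135141 + 224629 + 236328 + 172730 + 128008 + 116635) / 11 = 130188.8181818182

ford_max=247096, tesla_avg=130188.8181818182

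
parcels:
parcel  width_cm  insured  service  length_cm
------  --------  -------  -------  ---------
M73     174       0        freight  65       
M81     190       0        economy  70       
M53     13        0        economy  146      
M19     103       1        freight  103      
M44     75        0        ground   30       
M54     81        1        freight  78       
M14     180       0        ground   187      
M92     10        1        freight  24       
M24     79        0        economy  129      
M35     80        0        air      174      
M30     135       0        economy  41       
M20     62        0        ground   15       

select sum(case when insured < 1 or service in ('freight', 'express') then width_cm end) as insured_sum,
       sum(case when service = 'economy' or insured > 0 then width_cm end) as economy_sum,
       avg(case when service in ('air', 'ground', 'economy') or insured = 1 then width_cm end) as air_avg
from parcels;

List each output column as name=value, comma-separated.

[insured_sum: insured < 1 or service in ('freight', 'express')]
parcel=M73: ✓ → 174
parcel=M81: ✓ → 190
parcel=M53: ✓ → 13
parcel=M19: ✓ → 103
parcel=M44: ✓ → 75
parcel=M54: ✓ → 81
parcel=M14: ✓ → 180
parcel=M92: ✓ → 10
parcel=M24: ✓ → 79
parcel=M35: ✓ → 80
parcel=M30: ✓ → 135
parcel=M20: ✓ → 62
insured_sum = 174 + 190 + 13 + 103 + 75 + 81 + 180 + 10 + 79 + 80 + 135 + 62 = 1182
—
[economy_sum: service = 'economy' or insured > 0]
parcel=M73: ✗
parcel=M81: ✓ → 190
parcel=M53: ✓ → 13
parcel=M19: ✓ → 103
parcel=M44: ✗
parcel=M54: ✓ → 81
parcel=M14: ✗
parcel=M92: ✓ → 10
parcel=M24: ✓ → 79
parcel=M35: ✗
parcel=M30: ✓ → 135
parcel=M20: ✗
economy_sum = 190 + 13 + 103 + 81 + 10 + 79 + 135 = 611
—
[air_avg: service in ('air', 'ground', 'economy') or insured = 1]
parcel=M73: ✗
parcel=M81: ✓ → 190
parcel=M53: ✓ → 13
parcel=M19: ✓ → 103
parcel=M44: ✓ → 75
parcel=M54: ✓ → 81
parcel=M14: ✓ → 180
parcel=M92: ✓ → 10
parcel=M24: ✓ → 79
parcel=M35: ✓ → 80
parcel=M30: ✓ → 135
parcel=M20: ✓ → 62
air_avg = (190 + 13 + 103 + 75 + 81 + 180 + 10 + 79 + 80 + 135 + 62) / 11 = 91.6363636364

insured_sum=1182, economy_sum=611, air_avg=91.6363636364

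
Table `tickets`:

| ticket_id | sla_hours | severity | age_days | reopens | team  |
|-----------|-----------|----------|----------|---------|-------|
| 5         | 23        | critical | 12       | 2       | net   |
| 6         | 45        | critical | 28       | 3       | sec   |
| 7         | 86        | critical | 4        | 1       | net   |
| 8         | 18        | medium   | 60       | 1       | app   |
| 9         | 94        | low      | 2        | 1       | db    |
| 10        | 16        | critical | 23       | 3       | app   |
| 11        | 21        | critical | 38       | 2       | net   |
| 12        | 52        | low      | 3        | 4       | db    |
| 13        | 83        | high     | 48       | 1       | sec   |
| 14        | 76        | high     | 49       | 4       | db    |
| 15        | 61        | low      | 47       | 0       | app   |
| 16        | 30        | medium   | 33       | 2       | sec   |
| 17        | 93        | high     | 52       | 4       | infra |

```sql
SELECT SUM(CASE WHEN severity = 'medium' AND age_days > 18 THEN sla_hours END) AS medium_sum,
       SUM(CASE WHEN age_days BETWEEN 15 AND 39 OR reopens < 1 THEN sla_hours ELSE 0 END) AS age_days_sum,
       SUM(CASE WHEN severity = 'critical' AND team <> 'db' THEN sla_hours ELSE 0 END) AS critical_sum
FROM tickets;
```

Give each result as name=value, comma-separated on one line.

[medium_sum: severity = 'medium' AND age_days > 18]
ticket_id=5: ✗
ticket_id=6: ✗
ticket_id=7: ✗
ticket_id=8: ✓ → 18
ticket_id=9: ✗
ticket_id=10: ✗
ticket_id=11: ✗
ticket_id=12: ✗
ticket_id=13: ✗
ticket_id=14: ✗
ticket_id=15: ✗
ticket_id=16: ✓ → 30
ticket_id=17: ✗
medium_sum = 18 + 30 = 48
—
[age_days_sum: age_days BETWEEN 15 AND 39 OR reopens < 1]
ticket_id=5: ✗
ticket_id=6: ✓ → 45
ticket_id=7: ✗
ticket_id=8: ✗
ticket_id=9: ✗
ticket_id=10: ✓ → 16
ticket_id=11: ✓ → 21
ticket_id=12: ✗
ticket_id=13: ✗
ticket_id=14: ✗
ticket_id=15: ✓ → 61
ticket_id=16: ✓ → 30
ticket_id=17: ✗
age_days_sum = 45 + 16 + 21 + 61 + 30 = 173
—
[critical_sum: severity = 'critical' AND team <> 'db']
ticket_id=5: ✓ → 23
ticket_id=6: ✓ → 45
ticket_id=7: ✓ → 86
ticket_id=8: ✗
ticket_id=9: ✗
ticket_id=10: ✓ → 16
ticket_id=11: ✓ → 21
ticket_id=12: ✗
ticket_id=13: ✗
ticket_id=14: ✗
ticket_id=15: ✗
ticket_id=16: ✗
ticket_id=17: ✗
critical_sum = 23 + 45 + 86 + 16 + 21 = 191

medium_sum=48, age_days_sum=173, critical_sum=191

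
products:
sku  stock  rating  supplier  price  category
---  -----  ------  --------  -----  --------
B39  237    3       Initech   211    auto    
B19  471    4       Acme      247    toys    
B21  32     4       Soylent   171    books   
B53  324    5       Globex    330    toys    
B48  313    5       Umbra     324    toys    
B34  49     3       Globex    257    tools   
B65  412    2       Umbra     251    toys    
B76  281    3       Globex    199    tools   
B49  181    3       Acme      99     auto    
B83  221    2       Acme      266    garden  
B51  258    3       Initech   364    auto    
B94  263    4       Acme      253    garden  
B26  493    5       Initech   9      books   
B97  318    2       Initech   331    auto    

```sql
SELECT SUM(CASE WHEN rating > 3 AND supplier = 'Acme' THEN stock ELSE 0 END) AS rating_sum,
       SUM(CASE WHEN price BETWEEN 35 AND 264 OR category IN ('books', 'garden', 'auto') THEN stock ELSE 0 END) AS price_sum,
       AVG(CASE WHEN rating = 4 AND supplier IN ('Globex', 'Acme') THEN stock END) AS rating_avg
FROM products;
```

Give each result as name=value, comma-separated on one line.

rating_sum=734, price_sum=3216, rating_avg=367

[rating_sum: rating > 3 AND supplier = 'Acme']
sku=B39: ✗
sku=B19: ✓ → 471
sku=B21: ✗
sku=B53: ✗
sku=B48: ✗
sku=B34: ✗
sku=B65: ✗
sku=B76: ✗
sku=B49: ✗
sku=B83: ✗
sku=B51: ✗
sku=B94: ✓ → 263
sku=B26: ✗
sku=B97: ✗
rating_sum = 471 + 263 = 734
—
[price_sum: price BETWEEN 35 AND 264 OR category IN ('books', 'garden', 'auto')]
sku=B39: ✓ → 237
sku=B19: ✓ → 471
sku=B21: ✓ → 32
sku=B53: ✗
sku=B48: ✗
sku=B34: ✓ → 49
sku=B65: ✓ → 412
sku=B76: ✓ → 281
sku=B49: ✓ → 181
sku=B83: ✓ → 221
sku=B51: ✓ → 258
sku=B94: ✓ → 263
sku=B26: ✓ → 493
sku=B97: ✓ → 318
price_sum = 237 + 471 + 32 + 49 + 412 + 281 + 181 + 221 + 258 + 263 + 493 + 318 = 3216
—
[rating_avg: rating = 4 AND supplier IN ('Globex', 'Acme')]
sku=B39: ✗
sku=B19: ✓ → 471
sku=B21: ✗
sku=B53: ✗
sku=B48: ✗
sku=B34: ✗
sku=B65: ✗
sku=B76: ✗
sku=B49: ✗
sku=B83: ✗
sku=B51: ✗
sku=B94: ✓ → 263
sku=B26: ✗
sku=B97: ✗
rating_avg = (471 + 263) / 2 = 367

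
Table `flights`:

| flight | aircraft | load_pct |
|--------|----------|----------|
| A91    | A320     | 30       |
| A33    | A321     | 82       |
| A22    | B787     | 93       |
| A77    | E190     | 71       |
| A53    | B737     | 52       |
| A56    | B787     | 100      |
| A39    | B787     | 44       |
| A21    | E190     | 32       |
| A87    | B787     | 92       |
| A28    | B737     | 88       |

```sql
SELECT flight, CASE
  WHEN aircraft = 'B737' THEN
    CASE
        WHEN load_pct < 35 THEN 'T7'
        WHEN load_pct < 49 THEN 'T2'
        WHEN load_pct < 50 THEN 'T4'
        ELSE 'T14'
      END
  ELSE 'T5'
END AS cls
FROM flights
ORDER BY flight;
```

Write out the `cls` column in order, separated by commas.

T5, T5, T14, T5, T5, T14, T5, T5, T5, T5

flight=A21: aircraft='E190' → outer ELSE → T5
flight=A22: aircraft='B787' → outer ELSE → T5
flight=A28: aircraft='B737' → inner[ELSE] → T14
flight=A33: aircraft='A321' → outer ELSE → T5
flight=A39: aircraft='B787' → outer ELSE → T5
flight=A53: aircraft='B737' → inner[ELSE] → T14
flight=A56: aircraft='B787' → outer ELSE → T5
flight=A77: aircraft='E190' → outer ELSE → T5
flight=A87: aircraft='B787' → outer ELSE → T5
flight=A91: aircraft='A320' → outer ELSE → T5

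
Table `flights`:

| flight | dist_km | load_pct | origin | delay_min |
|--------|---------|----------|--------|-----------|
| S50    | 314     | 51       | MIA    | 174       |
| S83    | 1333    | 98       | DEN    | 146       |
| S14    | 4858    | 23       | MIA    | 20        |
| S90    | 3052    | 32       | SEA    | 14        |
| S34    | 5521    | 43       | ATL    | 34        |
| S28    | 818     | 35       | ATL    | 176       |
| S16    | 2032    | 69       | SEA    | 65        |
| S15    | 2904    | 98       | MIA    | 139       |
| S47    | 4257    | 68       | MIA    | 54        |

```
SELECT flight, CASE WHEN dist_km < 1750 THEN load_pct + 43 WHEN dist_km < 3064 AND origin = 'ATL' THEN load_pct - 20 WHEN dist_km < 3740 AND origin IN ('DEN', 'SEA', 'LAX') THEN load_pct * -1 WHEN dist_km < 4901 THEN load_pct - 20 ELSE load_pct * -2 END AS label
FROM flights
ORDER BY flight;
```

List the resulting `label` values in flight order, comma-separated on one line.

flight=S14: dist_km < 4901 → 3
flight=S15: dist_km < 4901 → 78
flight=S16: dist_km < 3740 AND origin IN ('DEN', 'SEA', 'LAX') → -69
flight=S28: dist_km < 1750 → 78
flight=S34: ELSE → -86
flight=S47: dist_km < 4901 → 48
flight=S50: dist_km < 1750 → 94
flight=S83: dist_km < 1750 → 141
flight=S90: dist_km < 3740 AND origin IN ('DEN', 'SEA', 'LAX') → -32

3, 78, -69, 78, -86, 48, 94, 141, -32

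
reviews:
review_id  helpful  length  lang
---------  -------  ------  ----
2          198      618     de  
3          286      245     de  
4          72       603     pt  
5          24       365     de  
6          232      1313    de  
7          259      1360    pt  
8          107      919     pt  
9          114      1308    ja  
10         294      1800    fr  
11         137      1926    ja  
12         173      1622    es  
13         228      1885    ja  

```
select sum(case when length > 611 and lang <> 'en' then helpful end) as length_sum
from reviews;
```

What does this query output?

1742

review_id=2: ✓ → 198
review_id=3: ✗
review_id=4: ✗
review_id=5: ✗
review_id=6: ✓ → 232
review_id=7: ✓ → 259
review_id=8: ✓ → 107
review_id=9: ✓ → 114
review_id=10: ✓ → 294
review_id=11: ✓ → 137
review_id=12: ✓ → 173
review_id=13: ✓ → 228
length_sum = 198 + 232 + 259 + 107 + 114 + 294 + 137 + 173 + 228 = 1742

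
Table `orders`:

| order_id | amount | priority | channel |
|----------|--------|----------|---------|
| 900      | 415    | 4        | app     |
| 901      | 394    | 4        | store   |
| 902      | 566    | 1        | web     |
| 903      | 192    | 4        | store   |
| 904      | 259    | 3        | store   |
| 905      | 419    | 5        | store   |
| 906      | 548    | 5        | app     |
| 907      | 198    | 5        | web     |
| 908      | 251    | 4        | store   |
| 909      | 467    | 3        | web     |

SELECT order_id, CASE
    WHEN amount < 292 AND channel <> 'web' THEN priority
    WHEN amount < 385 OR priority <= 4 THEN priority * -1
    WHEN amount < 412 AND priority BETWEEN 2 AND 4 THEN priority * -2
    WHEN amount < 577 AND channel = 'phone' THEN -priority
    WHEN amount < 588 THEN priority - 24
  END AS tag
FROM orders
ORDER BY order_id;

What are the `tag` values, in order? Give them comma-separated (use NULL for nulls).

-4, -4, -1, 4, 3, -19, -19, -5, 4, -3

order_id=900: amount < 385 OR priority <= 4 → -4
order_id=901: amount < 385 OR priority <= 4 → -4
order_id=902: amount < 385 OR priority <= 4 → -1
order_id=903: amount < 292 AND channel <> 'web' → 4
order_id=904: amount < 292 AND channel <> 'web' → 3
order_id=905: amount < 588 → -19
order_id=906: amount < 588 → -19
order_id=907: amount < 385 OR priority <= 4 → -5
order_id=908: amount < 292 AND channel <> 'web' → 4
order_id=909: amount < 385 OR priority <= 4 → -3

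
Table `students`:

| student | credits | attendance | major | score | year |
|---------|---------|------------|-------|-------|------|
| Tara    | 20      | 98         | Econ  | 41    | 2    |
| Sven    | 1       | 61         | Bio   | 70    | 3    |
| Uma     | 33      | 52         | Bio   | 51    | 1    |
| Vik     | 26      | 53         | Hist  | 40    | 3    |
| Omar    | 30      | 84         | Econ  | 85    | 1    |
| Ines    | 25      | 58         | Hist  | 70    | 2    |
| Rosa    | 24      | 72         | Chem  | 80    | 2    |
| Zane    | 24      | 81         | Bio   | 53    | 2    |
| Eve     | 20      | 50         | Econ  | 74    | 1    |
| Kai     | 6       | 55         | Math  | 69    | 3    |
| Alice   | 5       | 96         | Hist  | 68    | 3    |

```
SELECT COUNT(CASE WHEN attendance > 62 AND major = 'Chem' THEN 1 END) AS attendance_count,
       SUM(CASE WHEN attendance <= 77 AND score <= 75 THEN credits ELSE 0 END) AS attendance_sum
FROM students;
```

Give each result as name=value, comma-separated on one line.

[attendance_count: attendance > 62 AND major = 'Chem']
student=Tara: ✗
student=Sven: ✗
student=Uma: ✗
student=Vik: ✗
student=Omar: ✗
student=Ines: ✗
student=Rosa: ✓ → 1
student=Zane: ✗
student=Eve: ✗
student=Kai: ✗
student=Alice: ✗
attendance_count = COUNT(1) = 1
—
[attendance_sum: attendance <= 77 AND score <= 75]
student=Tara: ✗
student=Sven: ✓ → 1
student=Uma: ✓ → 33
student=Vik: ✓ → 26
student=Omar: ✗
student=Ines: ✓ → 25
student=Rosa: ✗
student=Zane: ✗
student=Eve: ✓ → 20
student=Kai: ✓ → 6
student=Alice: ✗
attendance_sum = 1 + 33 + 26 + 25 + 20 + 6 = 111

attendance_count=1, attendance_sum=111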